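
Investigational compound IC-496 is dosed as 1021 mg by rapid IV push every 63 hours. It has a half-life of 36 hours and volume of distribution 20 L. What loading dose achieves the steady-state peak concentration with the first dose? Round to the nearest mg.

1453 mg

f = (1/2)^(63/36) ≈ 0.297302; accumulation ratio R = 1/(1−f) ≈ 1.42309.
Loading dose to hit Cmax,ss on first dose: D_load = D_maint·R ≈ 1021 × 1.42309 ≈ 1452.97 mg.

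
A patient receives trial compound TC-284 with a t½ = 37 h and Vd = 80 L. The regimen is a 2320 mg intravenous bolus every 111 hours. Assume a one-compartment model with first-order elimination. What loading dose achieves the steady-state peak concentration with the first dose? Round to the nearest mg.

2651 mg

f = (1/2)^(111/37) ≈ 0.125000; accumulation ratio R = 1/(1−f) ≈ 1.14286.
Loading dose to hit Cmax,ss on first dose: D_load = D_maint·R ≈ 2320 × 1.14286 ≈ 2651.44 mg.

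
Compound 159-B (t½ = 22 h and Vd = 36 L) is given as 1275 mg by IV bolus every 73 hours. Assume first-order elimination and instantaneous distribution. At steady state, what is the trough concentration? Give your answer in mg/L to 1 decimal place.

3.9 mg/L

Over one 73-h interval, 73/22 ≈ 3.3182 half-lives elapse, leaving f ≈ 0.1003 of each dose.
Single-dose peak C₀ = D/Vd = 1275/36 ≈ 35.417 mg/L.
Steady-state trough Cmin,ss = C₀·f/(1−f) ≈ 35.417 × 0.1003/0.8997 ≈ 3.948 mg/L.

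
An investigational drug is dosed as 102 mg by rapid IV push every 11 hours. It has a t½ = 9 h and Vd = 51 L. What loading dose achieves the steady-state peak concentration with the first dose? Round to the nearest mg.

179 mg

f = (1/2)^(11/9) ≈ 0.428622; accumulation ratio R = 1/(1−f) ≈ 1.75015.
Loading dose to hit Cmax,ss on first dose: D_load = D_maint·R ≈ 102 × 1.75015 ≈ 178.52 mg.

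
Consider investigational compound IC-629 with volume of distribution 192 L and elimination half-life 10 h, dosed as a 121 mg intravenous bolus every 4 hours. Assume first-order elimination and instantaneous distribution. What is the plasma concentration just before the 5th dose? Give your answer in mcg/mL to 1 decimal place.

1.3 mcg/mL

f = (1/2)^(τ/t½) = (1/2)^(4/10) ≈ 0.7579.
C₀ = D/Vd = 121/192 ≈ 0.630 mcg/mL.
Before the 5th dose, 4 doses have been given. Superposition: Cmin = C₀·(f + f² + … + f^4).
≈ 0.630 × (0.7579 + 0.5744 + 0.4353 + 0.3299) ≈ 0.630 × 2.0975 ≈ 1.321 mcg/mL.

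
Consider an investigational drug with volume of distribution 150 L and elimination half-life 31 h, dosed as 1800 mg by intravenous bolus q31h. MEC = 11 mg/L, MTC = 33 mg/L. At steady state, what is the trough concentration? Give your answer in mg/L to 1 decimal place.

The dosing interval is 1 half-life, so f = 2^(−1) = 0.5.
Accumulation ratio R = 1/(1 − f) = 1/0.5 = 2/1.
Single-dose peak C₀ = D/Vd = 1800/150 = 12 mg/L.
Steady-state peak Cmax,ss = C₀·R = 12 × 2/1 ≈ 24.000 mg/L.
Steady-state trough Cmin,ss = Cmax,ss·f ≈ 24.000 × 0.5 ≈ 12.000 mg/L.
Trough 12.0 mg/L vs MEC 11 mg/L: adequate.

12.0 mg/L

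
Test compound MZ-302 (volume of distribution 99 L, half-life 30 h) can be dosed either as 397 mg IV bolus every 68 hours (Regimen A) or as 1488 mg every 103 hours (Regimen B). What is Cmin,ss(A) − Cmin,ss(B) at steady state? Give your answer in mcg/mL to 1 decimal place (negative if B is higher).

Regimen A: f = (1/2)^(68/30) ≈ 0.2078; Cmin,ss = (397/99)·f/(1−f) ≈ 1.052 mcg/mL.
Regimen B: f = (1/2)^(103/30) ≈ 0.0926; Cmin,ss = (1488/99)·f/(1−f) ≈ 1.534 mcg/mL.
Difference ≈ 1.052 − 1.534 ≈ -0.482 mcg/mL.

-0.5 mcg/mL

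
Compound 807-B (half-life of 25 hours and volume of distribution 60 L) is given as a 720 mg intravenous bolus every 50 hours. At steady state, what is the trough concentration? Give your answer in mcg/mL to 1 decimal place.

τ = 50 h = 2 half-lives, so f = (1/2)^2 = 0.25.
At steady state, R = 1/(1 − 0.25) = 4/3.
Single-dose peak C₀ = D/Vd = 720/60 = 12 mcg/mL.
Steady-state peak Cmax,ss = C₀·R = 12 × 4/3 ≈ 16.000 mcg/mL.
Steady-state trough Cmin,ss = Cmax,ss·f ≈ 16.000 × 0.25 ≈ 4.000 mcg/mL.

4.0 mcg/mL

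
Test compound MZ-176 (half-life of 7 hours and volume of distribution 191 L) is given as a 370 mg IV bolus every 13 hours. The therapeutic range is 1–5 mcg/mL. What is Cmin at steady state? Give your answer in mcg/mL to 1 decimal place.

k = ln2/t½ = ln2/7 ≈ 0.099021 h⁻¹; fraction remaining f = e^(−kτ) = e^(−0.099021×13) ≈ 0.2760.
At steady state, accumulation factor R = 1/(1 − e^(−kτ)) ≈ 1.3812.
Each bolus raises the concentration by D/Vd = 370/191 ≈ 1.937 mcg/mL.
Cmax,ss = C₀/(1 − f) ≈ 1.937/0.7240 ≈ 2.675 mcg/mL.
Steady-state trough Cmin,ss = Cmax,ss·f ≈ 2.675 × 0.2760 ≈ 0.738 mcg/mL.
Trough 0.7 mcg/mL vs MEC 1 mcg/mL: subtherapeutic.

0.7 mcg/mL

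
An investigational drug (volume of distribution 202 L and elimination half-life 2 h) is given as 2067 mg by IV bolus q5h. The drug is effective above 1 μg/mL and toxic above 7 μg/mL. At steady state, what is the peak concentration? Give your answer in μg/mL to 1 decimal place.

τ/t½ = 5/2 ≈ 2.5, so fraction remaining f = (1/2)^(5/2) ≈ 0.1768.
At steady state, accumulation factor R = 1/(1 − e^(−kτ)) ≈ 1.2148.
Single-dose peak C₀ = D/Vd = 2067/202 ≈ 10.233 μg/mL.
Steady-state peak Cmax,ss = C₀·R ≈ 10.233 × 1.2148 ≈ 12.431 μg/mL.
Peak 12.4 μg/mL vs MTC 7 μg/mL: exceeds toxic threshold.

12.4 μg/mL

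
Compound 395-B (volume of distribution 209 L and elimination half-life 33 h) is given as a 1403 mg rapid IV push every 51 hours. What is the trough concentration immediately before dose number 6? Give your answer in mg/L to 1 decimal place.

3.5 mg/L

f = (1/2)^(τ/t½) = (1/2)^(51/33) ≈ 0.3426.
C₀ = D/Vd = 1403/209 ≈ 6.713 mg/L.
Before the 6th dose, 5 doses have been given. Superposition: Cmin = C₀·(f + f² + … + f^5).
≈ 6.713 × (0.3426 + 0.1174 + 0.0402 + 0.0138 + 0.0047) ≈ 6.713 × 0.5187 ≈ 3.482 mg/L.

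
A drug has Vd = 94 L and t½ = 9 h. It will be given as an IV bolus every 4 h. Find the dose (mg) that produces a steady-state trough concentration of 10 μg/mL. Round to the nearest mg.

339 mg

τ/t½ = 4/9 ≈ 0.44444, so f = (1/2)^(4/9) ≈ 0.734867.
Cmin,ss = (D/Vd)·f/(1−f), so D = Cmin,ss·Vd·(1−f)/f.
D = 10 × 94 × (1−f)/f ≈ 10 × 94 × 0.36079 ≈ 339.14 mg.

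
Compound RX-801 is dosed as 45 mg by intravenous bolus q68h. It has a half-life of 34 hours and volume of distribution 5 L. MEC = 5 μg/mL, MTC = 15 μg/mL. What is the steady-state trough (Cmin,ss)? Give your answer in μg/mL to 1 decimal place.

3.0 μg/mL

τ = 68 h = 2 half-lives, so f = (1/2)^2 = 0.25.
Accumulation ratio R = 1/(1 − f) = 1/0.75 = 4/3.
Single-dose peak C₀ = D/Vd = 45/5 = 9 μg/mL.
Steady-state peak Cmax,ss = C₀·R = 9 × 4/3 ≈ 12.000 μg/mL.
Steady-state trough Cmin,ss = Cmax,ss·f ≈ 12.000 × 0.25 ≈ 3.000 μg/mL.
Trough 3.0 μg/mL vs MEC 5 μg/mL: subtherapeutic.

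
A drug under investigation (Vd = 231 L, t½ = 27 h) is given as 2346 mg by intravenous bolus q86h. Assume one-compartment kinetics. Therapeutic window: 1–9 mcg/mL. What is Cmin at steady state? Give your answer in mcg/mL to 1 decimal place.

Over one 86-h interval, 86/27 ≈ 3.1852 half-lives elapse, leaving f ≈ 0.1099 of each dose.
Single-dose peak C₀ = D/Vd = 2346/231 ≈ 10.156 mcg/mL.
Steady-state trough Cmin,ss = C₀·f/(1−f) ≈ 10.156 × 0.1099/0.8901 ≈ 1.254 mcg/mL.
Trough 1.3 mcg/mL vs MEC 1 mcg/mL: adequate.

1.3 mcg/mL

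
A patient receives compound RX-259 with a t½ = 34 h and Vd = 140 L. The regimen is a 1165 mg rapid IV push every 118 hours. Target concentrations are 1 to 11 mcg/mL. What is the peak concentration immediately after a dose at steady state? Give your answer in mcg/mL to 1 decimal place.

9.1 mcg/mL

k = ln2/t½ = ln2/34 ≈ 0.020387 h⁻¹; fraction remaining f = e^(−kτ) = e^(−0.020387×118) ≈ 0.0902.
At steady state, accumulation factor R = 1/(1 − e^(−kτ)) ≈ 1.0991.
Single-dose peak C₀ = D/Vd = 1165/140 ≈ 8.321 mcg/mL.
Steady-state peak Cmax,ss = C₀·R ≈ 8.321 × 1.0991 ≈ 9.146 mcg/mL.
Peak 9.1 mcg/mL vs MTC 11 mcg/mL: below toxic threshold.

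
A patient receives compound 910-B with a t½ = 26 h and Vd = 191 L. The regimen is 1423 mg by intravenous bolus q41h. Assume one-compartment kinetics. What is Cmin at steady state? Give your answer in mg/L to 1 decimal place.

Over one 41-h interval, 41/26 ≈ 1.5769 half-lives elapse, leaving f ≈ 0.3352 of each dose.
Accumulation ratio R = 1/(1 − f) ≈ 1/0.6648 ≈ 1.5042.
Each bolus raises the concentration by D/Vd = 1423/191 ≈ 7.450 mg/L.
Steady-state peak Cmax,ss = C₀·R ≈ 7.450 × 1.5042 ≈ 11.206 mg/L.
Steady-state trough Cmin,ss = Cmax,ss·f ≈ 11.206 × 0.3352 ≈ 3.756 mg/L.

3.8 mg/L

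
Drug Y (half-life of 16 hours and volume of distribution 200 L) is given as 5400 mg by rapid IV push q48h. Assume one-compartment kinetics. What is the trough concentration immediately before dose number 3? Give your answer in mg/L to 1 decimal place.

3.8 mg/L

f = (1/2)^(τ/t½) = (1/2)^(48/16) ≈ 0.1250.
C₀ = D/Vd = 5400/200 ≈ 27.000 mg/L.
Before the 3rd dose, 2 doses have been given. Superposition: Cmin = C₀·(f + f²).
≈ 27.000 × (0.1250 + 0.0156) ≈ 27.000 × 0.1406 ≈ 3.796 mg/L.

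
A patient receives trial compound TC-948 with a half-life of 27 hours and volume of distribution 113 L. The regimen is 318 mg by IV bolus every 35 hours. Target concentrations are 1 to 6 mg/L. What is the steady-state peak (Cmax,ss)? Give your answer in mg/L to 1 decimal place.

Over one 35-h interval, 35/27 ≈ 1.2963 half-lives elapse, leaving f ≈ 0.4072 of each dose.
At steady state, accumulation factor R = 1/(1 − e^(−kτ)) ≈ 1.6869.
Each bolus raises the concentration by D/Vd = 318/113 ≈ 2.814 mg/L.
Steady-state peak Cmax,ss = C₀·R ≈ 2.814 × 1.6869 ≈ 4.747 mg/L.
Peak 4.7 mg/L vs MTC 6 mg/L: below toxic threshold.

4.7 mg/L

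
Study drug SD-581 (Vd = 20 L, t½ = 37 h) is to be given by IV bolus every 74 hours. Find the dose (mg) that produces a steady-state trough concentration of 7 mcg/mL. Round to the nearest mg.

τ/t½ = 74/37 ≈ 2, so f = (1/2)^(74/37) ≈ 0.250000.
Cmin,ss = (D/Vd)·f/(1−f), so D = Cmin,ss·Vd·(1−f)/f.
D = 7 × 20 × (1−f)/f ≈ 7 × 20 × 3.00000 ≈ 420.00 mg.

420 mg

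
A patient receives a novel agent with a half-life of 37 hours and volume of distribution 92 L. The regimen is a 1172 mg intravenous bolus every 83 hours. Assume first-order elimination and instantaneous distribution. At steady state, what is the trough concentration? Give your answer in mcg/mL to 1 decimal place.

τ/t½ = 83/37 ≈ 2.2432, so fraction remaining f = (1/2)^(83/37) ≈ 0.2112.
At steady state, accumulation factor R = 1/(1 − e^(−kτ)) ≈ 1.2677.
Single-dose peak C₀ = D/Vd = 1172/92 ≈ 12.739 mcg/mL.
Steady-state peak Cmax,ss = C₀·R ≈ 12.739 × 1.2677 ≈ 16.149 mcg/mL.
Steady-state trough Cmin,ss = Cmax,ss·f ≈ 16.149 × 0.2112 ≈ 3.411 mcg/mL.

3.4 mcg/mL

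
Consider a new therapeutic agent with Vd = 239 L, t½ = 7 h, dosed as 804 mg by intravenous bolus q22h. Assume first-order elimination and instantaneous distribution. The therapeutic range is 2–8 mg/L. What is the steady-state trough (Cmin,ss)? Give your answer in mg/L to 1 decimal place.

0.4 mg/L

τ/t½ = 22/7 ≈ 3.1429, so fraction remaining f = (1/2)^(22/7) ≈ 0.1132.
Each bolus raises the concentration by D/Vd = 804/239 ≈ 3.364 mg/L.
Steady-state trough Cmin,ss = C₀·f/(1−f) ≈ 3.364 × 0.1132/0.8868 ≈ 0.429 mg/L.
Trough 0.4 mg/L vs MEC 2 mg/L: subtherapeutic.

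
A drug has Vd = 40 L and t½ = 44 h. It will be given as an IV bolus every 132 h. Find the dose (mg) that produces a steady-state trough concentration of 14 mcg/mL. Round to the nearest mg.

τ/t½ = 132/44 ≈ 3, so f = (1/2)^(132/44) ≈ 0.125000.
Cmin,ss = (D/Vd)·f/(1−f), so D = Cmin,ss·Vd·(1−f)/f.
D = 14 × 40 × (1−f)/f ≈ 14 × 40 × 7.00000 ≈ 3920.00 mg.

3920 mg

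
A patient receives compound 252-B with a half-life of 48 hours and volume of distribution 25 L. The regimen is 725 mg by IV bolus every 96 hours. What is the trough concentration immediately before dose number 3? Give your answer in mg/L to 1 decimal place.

9.1 mg/L

f = (1/2)^(τ/t½) = (1/2)^(96/48) ≈ 0.2500.
C₀ = D/Vd = 725/25 ≈ 29.000 mg/L.
Before the 3rd dose, 2 doses have been given. Superposition: Cmin = C₀·(f + f²).
≈ 29.000 × (0.2500 + 0.0625) ≈ 29.000 × 0.3125 ≈ 9.062 mg/L.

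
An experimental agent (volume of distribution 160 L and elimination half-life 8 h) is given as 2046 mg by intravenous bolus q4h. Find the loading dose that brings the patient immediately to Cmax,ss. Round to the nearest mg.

f = (1/2)^(4/8) ≈ 0.707107; accumulation ratio R = 1/(1−f) ≈ 3.41422.
Loading dose to hit Cmax,ss on first dose: D_load = D_maint·R ≈ 2046 × 3.41422 ≈ 6985.49 mg.

6985 mg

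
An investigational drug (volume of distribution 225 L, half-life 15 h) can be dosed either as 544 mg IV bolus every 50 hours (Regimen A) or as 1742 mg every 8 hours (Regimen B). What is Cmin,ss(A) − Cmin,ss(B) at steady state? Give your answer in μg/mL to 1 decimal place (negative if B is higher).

Regimen A: f = (1/2)^(50/15) ≈ 0.0992; Cmin,ss = (544/225)·f/(1−f) ≈ 0.266 μg/mL.
Regimen B: f = (1/2)^(8/15) ≈ 0.6910; Cmin,ss = (1742/225)·f/(1−f) ≈ 17.314 μg/mL.
Difference ≈ 0.266 − 17.314 ≈ -17.048 μg/mL.

-17.0 μg/mL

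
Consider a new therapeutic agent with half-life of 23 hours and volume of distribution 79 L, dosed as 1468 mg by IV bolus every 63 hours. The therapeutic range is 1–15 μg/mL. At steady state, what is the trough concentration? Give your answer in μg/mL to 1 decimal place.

τ/t½ = 63/23 ≈ 2.7391, so fraction remaining f = (1/2)^(63/23) ≈ 0.1498.
Single-dose peak C₀ = D/Vd = 1468/79 ≈ 18.582 μg/mL.
Steady-state trough Cmin,ss = C₀·f/(1−f) ≈ 18.582 × 0.1498/0.8502 ≈ 3.274 μg/mL.
Trough 3.3 μg/mL vs MEC 1 μg/mL: adequate.

3.3 μg/mL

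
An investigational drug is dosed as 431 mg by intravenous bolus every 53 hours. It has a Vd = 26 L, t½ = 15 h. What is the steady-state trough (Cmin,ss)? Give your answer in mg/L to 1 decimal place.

k = ln2/t½ = ln2/15 ≈ 0.046210 h⁻¹; fraction remaining f = e^(−kτ) = e^(−0.046210×53) ≈ 0.0864.
Accumulation ratio R = 1/(1 − f) ≈ 1/0.9136 ≈ 1.0946.
Each bolus raises the concentration by D/Vd = 431/26 ≈ 16.577 mg/L.
Steady-state peak Cmax,ss = C₀·R ≈ 16.577 × 1.0946 ≈ 18.145 mg/L.
One interval later, Cmin,ss = Cmax,ss·e^(−kτ) ≈ 18.145 × 0.0864 ≈ 1.568 mg/L.

1.6 mg/L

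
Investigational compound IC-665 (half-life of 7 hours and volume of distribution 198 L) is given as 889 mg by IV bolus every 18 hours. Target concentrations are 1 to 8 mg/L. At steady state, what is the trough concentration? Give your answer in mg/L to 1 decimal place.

0.9 mg/L

k = ln2/t½ = ln2/7 ≈ 0.099021 h⁻¹; fraction remaining f = e^(−kτ) = e^(−0.099021×18) ≈ 0.1682.
At steady state, accumulation factor R = 1/(1 − e^(−kτ)) ≈ 1.2022.
Each bolus raises the concentration by D/Vd = 889/198 ≈ 4.490 mg/L.
Steady-state peak Cmax,ss = C₀·R ≈ 4.490 × 1.2022 ≈ 5.398 mg/L.
Steady-state trough Cmin,ss = Cmax,ss·f ≈ 5.398 × 0.1682 ≈ 0.908 mg/L.
Trough 0.9 mg/L vs MEC 1 mg/L: subtherapeutic.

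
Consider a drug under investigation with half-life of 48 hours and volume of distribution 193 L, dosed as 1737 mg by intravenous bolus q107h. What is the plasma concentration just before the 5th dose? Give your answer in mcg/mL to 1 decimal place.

f = (1/2)^(τ/t½) = (1/2)^(107/48) ≈ 0.2133.
C₀ = D/Vd = 1737/193 ≈ 9.000 mcg/mL.
Before the 5th dose, 4 doses have been given. Superposition: Cmin = C₀·(f + f² + … + f^4).
≈ 9.000 × (0.2133 + 0.0455 + 0.0097 + 0.0021) ≈ 9.000 × 0.2706 ≈ 2.435 mcg/mL.

2.4 mcg/mL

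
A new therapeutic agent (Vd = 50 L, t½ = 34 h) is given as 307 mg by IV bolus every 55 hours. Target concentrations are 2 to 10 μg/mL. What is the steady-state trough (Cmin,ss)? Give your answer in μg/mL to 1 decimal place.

Over one 55-h interval, 55/34 ≈ 1.6176 half-lives elapse, leaving f ≈ 0.3259 of each dose.
Single-dose peak C₀ = D/Vd = 307/50 ≈ 6.140 μg/mL.
Steady-state trough Cmin,ss = C₀·f/(1−f) ≈ 6.140 × 0.3259/0.6741 ≈ 2.968 μg/mL.
Trough 3.0 μg/mL vs MEC 2 μg/mL: adequate.

3.0 μg/mL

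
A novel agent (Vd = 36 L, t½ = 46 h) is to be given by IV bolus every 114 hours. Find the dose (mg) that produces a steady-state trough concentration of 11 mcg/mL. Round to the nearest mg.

1811 mg

τ/t½ = 114/46 ≈ 2.4783, so f = (1/2)^(114/46) ≈ 0.179461.
Cmin,ss = (D/Vd)·f/(1−f), so D = Cmin,ss·Vd·(1−f)/f.
D = 11 × 36 × (1−f)/f ≈ 11 × 36 × 4.57224 ≈ 1810.61 mg.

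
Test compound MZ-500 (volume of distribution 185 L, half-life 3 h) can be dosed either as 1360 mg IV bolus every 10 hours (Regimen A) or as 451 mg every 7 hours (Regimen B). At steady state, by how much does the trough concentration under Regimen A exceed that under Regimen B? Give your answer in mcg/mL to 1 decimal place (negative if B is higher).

Regimen A: f = (1/2)^(10/3) ≈ 0.0992; Cmin,ss = (1360/185)·f/(1−f) ≈ 0.810 mcg/mL.
Regimen B: f = (1/2)^(7/3) ≈ 0.1984; Cmin,ss = (451/185)·f/(1−f) ≈ 0.603 mcg/mL.
Difference ≈ 0.810 − 0.603 ≈ 0.207 mcg/mL.

0.2 mcg/mL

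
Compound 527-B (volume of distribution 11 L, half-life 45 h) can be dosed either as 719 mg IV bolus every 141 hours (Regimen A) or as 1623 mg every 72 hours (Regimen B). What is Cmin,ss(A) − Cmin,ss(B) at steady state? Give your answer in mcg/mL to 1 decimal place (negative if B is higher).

Regimen A: f = (1/2)^(141/45) ≈ 0.1140; Cmin,ss = (719/11)·f/(1−f) ≈ 8.410 mcg/mL.
Regimen B: f = (1/2)^(72/45) ≈ 0.3299; Cmin,ss = (1623/11)·f/(1−f) ≈ 72.639 mcg/mL.
Difference ≈ 8.410 − 72.639 ≈ -64.229 mcg/mL.

-64.2 mcg/mL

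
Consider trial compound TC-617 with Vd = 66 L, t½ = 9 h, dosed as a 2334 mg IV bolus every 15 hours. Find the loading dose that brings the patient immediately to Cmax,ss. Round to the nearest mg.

3407 mg

f = (1/2)^(15/9) ≈ 0.314980; accumulation ratio R = 1/(1−f) ≈ 1.45981.
Loading dose to hit Cmax,ss on first dose: D_load = D_maint·R ≈ 2334 × 1.45981 ≈ 3407.20 mg.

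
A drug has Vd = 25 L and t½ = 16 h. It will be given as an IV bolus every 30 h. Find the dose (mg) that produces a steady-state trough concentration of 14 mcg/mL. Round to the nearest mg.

934 mg

τ/t½ = 30/16 ≈ 1.875, so f = (1/2)^(30/16) ≈ 0.272627.
Cmin,ss = (D/Vd)·f/(1−f), so D = Cmin,ss·Vd·(1−f)/f.
D = 14 × 25 × (1−f)/f ≈ 14 × 25 × 2.66802 ≈ 933.81 mg.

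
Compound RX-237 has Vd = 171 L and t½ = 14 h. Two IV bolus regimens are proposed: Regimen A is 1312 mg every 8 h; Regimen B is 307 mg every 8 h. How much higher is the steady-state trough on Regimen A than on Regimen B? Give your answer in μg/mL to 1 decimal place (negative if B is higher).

12.1 μg/mL

Regimen A: f = (1/2)^(8/14) ≈ 0.6730; Cmin,ss = (1312/171)·f/(1−f) ≈ 15.791 μg/mL.
Regimen B: f = (1/2)^(8/14) ≈ 0.6730; Cmin,ss = (307/171)·f/(1−f) ≈ 3.695 μg/mL.
Difference ≈ 15.791 − 3.695 ≈ 12.096 μg/mL.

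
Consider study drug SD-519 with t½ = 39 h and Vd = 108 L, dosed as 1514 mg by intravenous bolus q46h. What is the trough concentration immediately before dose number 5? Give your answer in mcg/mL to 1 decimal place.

f = (1/2)^(τ/t½) = (1/2)^(46/39) ≈ 0.4415.
C₀ = D/Vd = 1514/108 ≈ 14.019 mcg/mL.
Before the 5th dose, 4 doses have been given. Superposition: Cmin = C₀·(f + f² + … + f^4).
≈ 14.019 × (0.4415 + 0.1949 + 0.0861 + 0.0380) ≈ 14.019 × 0.7605 ≈ 10.661 mcg/mL.

10.7 mcg/mL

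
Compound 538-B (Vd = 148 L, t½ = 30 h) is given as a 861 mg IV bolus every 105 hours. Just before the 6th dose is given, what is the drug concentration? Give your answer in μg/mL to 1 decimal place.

f = (1/2)^(τ/t½) = (1/2)^(105/30) ≈ 0.0884.
C₀ = D/Vd = 861/148 ≈ 5.818 μg/mL.
Before the 6th dose, 5 doses have been given. Superposition: Cmin = C₀·(f + f² + … + f^5).
≈ 5.818 × (0.0884 + 0.0078 + 0.0007 + 0.0001 + 0.0000) ≈ 5.818 × 0.0970 ≈ 0.564 μg/mL.

0.6 μg/mL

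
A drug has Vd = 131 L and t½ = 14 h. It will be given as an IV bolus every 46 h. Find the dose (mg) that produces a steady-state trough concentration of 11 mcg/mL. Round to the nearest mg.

τ/t½ = 46/14 ≈ 3.2857, so f = (1/2)^(46/14) ≈ 0.102542.
Cmin,ss = (D/Vd)·f/(1−f), so D = Cmin,ss·Vd·(1−f)/f.
D = 11 × 131 × (1−f)/f ≈ 11 × 131 × 8.75210 ≈ 12611.78 mg.

12612 mg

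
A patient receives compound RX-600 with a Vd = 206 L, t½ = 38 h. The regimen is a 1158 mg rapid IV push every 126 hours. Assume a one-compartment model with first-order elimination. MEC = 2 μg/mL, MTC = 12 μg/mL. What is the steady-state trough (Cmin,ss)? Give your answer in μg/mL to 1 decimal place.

k = ln2/t½ = ln2/38 ≈ 0.018241 h⁻¹; fraction remaining f = e^(−kτ) = e^(−0.018241×126) ≈ 0.1004.
Single-dose peak C₀ = D/Vd = 1158/206 ≈ 5.621 μg/mL.
Steady-state trough Cmin,ss = C₀·f/(1−f) ≈ 5.621 × 0.1004/0.8996 ≈ 0.627 μg/mL.
Trough 0.6 μg/mL vs MEC 2 μg/mL: subtherapeutic.

0.6 μg/mL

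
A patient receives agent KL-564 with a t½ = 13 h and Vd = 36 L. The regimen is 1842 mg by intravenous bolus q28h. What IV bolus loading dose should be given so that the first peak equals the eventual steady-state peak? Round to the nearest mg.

2376 mg

f = (1/2)^(28/13) ≈ 0.224713; accumulation ratio R = 1/(1−f) ≈ 1.28984.
Loading dose to hit Cmax,ss on first dose: D_load = D_maint·R ≈ 1842 × 1.28984 ≈ 2375.89 mg.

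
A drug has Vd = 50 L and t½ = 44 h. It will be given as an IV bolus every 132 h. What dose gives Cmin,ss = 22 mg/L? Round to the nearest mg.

7700 mg

τ/t½ = 132/44 ≈ 3, so f = (1/2)^(132/44) ≈ 0.125000.
Cmin,ss = (D/Vd)·f/(1−f), so D = Cmin,ss·Vd·(1−f)/f.
D = 22 × 50 × (1−f)/f ≈ 22 × 50 × 7.00000 ≈ 7700.00 mg.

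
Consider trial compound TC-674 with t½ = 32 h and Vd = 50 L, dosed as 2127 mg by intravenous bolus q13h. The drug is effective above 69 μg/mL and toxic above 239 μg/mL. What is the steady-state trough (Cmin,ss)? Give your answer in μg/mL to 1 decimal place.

τ/t½ = 13/32 ≈ 0.40625, so fraction remaining f = (1/2)^(13/32) ≈ 0.7546.
Single-dose peak C₀ = D/Vd = 2127/50 ≈ 42.540 μg/mL.
Steady-state trough Cmin,ss = C₀·f/(1−f) ≈ 42.540 × 0.7546/0.2454 ≈ 130.810 μg/mL.
Trough 130.8 μg/mL vs MEC 69 μg/mL: adequate.

130.8 μg/mL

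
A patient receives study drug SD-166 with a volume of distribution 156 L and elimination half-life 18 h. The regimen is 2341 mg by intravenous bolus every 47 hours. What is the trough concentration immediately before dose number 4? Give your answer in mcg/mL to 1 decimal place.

2.9 mcg/mL

f = (1/2)^(τ/t½) = (1/2)^(47/18) ≈ 0.1637.
C₀ = D/Vd = 2341/156 ≈ 15.006 mcg/mL.
Before the 4th dose, 3 doses have been given. Superposition: Cmin = C₀·(f + f² + … + f^3).
≈ 15.006 × (0.1637 + 0.0268 + 0.0044) ≈ 15.006 × 0.1949 ≈ 2.925 mcg/mL.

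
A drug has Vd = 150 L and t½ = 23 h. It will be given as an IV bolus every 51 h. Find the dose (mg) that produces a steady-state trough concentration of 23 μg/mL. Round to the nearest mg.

τ/t½ = 51/23 ≈ 2.2174, so f = (1/2)^(51/23) ≈ 0.215030.
Cmin,ss = (D/Vd)·f/(1−f), so D = Cmin,ss·Vd·(1−f)/f.
D = 23 × 150 × (1−f)/f ≈ 23 × 150 × 3.65051 ≈ 12594.26 mg.

12594 mg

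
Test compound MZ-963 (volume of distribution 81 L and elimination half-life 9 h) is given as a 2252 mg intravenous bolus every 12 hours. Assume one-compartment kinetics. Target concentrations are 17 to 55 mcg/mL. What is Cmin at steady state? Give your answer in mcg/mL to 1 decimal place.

18.3 mcg/mL

τ/t½ = 12/9 ≈ 1.3333, so fraction remaining f = (1/2)^(12/9) ≈ 0.3969.
Accumulation ratio R = 1/(1 − f) ≈ 1/0.6031 ≈ 1.6581.
Single-dose peak C₀ = D/Vd = 2252/81 ≈ 27.802 mcg/mL.
Cmax,ss = C₀/(1 − f) ≈ 27.802/0.6031 ≈ 46.098 mcg/mL.
Steady-state trough Cmin,ss = Cmax,ss·f ≈ 46.098 × 0.3969 ≈ 18.296 mcg/mL.
Trough 18.3 mcg/mL vs MEC 17 mcg/mL: adequate.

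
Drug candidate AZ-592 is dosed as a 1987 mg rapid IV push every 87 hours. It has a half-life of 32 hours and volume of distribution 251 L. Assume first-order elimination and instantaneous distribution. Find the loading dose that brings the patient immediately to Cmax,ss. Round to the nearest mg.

2343 mg

f = (1/2)^(87/32) ≈ 0.151906; accumulation ratio R = 1/(1−f) ≈ 1.17911.
Loading dose to hit Cmax,ss on first dose: D_load = D_maint·R ≈ 1987 × 1.17911 ≈ 2342.89 mg.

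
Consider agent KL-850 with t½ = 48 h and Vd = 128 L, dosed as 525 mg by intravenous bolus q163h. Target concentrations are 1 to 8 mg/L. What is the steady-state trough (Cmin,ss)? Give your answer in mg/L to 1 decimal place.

0.4 mg/L

k = ln2/t½ = ln2/48 ≈ 0.014441 h⁻¹; fraction remaining f = e^(−kτ) = e^(−0.014441×163) ≈ 0.0950.
At steady state, accumulation factor R = 1/(1 − e^(−kτ)) ≈ 1.1050.
Single-dose peak C₀ = D/Vd = 525/128 ≈ 4.102 mg/L.
Cmax,ss = C₀/(1 − f) ≈ 4.102/0.9050 ≈ 4.533 mg/L.
One interval later, Cmin,ss = Cmax,ss·e^(−kτ) ≈ 4.533 × 0.0950 ≈ 0.431 mg/L.
Trough 0.4 mg/L vs MEC 1 mg/L: subtherapeutic.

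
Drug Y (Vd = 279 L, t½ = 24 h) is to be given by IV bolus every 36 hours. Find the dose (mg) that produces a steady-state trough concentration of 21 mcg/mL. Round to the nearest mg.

τ/t½ = 36/24 ≈ 1.5, so f = (1/2)^(36/24) ≈ 0.353553.
Cmin,ss = (D/Vd)·f/(1−f), so D = Cmin,ss·Vd·(1−f)/f.
D = 21 × 279 × (1−f)/f ≈ 21 × 279 × 1.82843 ≈ 10712.77 mg.

10713 mg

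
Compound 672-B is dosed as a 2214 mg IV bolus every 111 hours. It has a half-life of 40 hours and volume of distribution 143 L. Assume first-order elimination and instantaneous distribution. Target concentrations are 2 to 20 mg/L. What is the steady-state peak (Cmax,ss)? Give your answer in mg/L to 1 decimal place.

k = ln2/t½ = ln2/40 ≈ 0.017329 h⁻¹; fraction remaining f = e^(−kτ) = e^(−0.017329×111) ≈ 0.1461.
Accumulation ratio R = 1/(1 − f) ≈ 1/0.8539 ≈ 1.1711.
Each bolus raises the concentration by D/Vd = 2214/143 ≈ 15.483 mg/L.
Steady-state peak Cmax,ss = C₀·R ≈ 15.483 × 1.1711 ≈ 18.132 mg/L.
Peak 18.1 mg/L vs MTC 20 mg/L: below toxic threshold.

18.1 mg/L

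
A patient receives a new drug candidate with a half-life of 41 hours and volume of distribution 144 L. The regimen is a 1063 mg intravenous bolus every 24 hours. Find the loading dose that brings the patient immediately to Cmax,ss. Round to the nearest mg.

3187 mg

f = (1/2)^(24/41) ≈ 0.666480; accumulation ratio R = 1/(1−f) ≈ 2.99832.
Loading dose to hit Cmax,ss on first dose: D_load = D_maint·R ≈ 1063 × 2.99832 ≈ 3187.21 mg.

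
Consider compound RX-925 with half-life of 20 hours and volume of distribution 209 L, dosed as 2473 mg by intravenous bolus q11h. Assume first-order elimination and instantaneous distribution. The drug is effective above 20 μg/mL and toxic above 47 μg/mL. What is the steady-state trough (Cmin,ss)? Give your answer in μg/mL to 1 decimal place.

25.5 μg/mL

Over one 11-h interval, 11/20 ≈ 0.55 half-lives elapse, leaving f ≈ 0.6830 of each dose.
Each bolus raises the concentration by D/Vd = 2473/209 ≈ 11.833 μg/mL.
Steady-state trough Cmin,ss = C₀·f/(1−f) ≈ 11.833 × 0.6830/0.3170 ≈ 25.495 μg/mL.
Trough 25.5 μg/mL vs MEC 20 μg/mL: adequate.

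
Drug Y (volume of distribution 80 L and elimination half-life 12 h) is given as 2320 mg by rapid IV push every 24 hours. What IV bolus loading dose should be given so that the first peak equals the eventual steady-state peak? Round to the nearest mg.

f = (1/2)^(24/12) ≈ 0.250000; accumulation ratio R = 1/(1−f) ≈ 1.33333.
Loading dose to hit Cmax,ss on first dose: D_load = D_maint·R ≈ 2320 × 1.33333 ≈ 3093.33 mg.

3093 mg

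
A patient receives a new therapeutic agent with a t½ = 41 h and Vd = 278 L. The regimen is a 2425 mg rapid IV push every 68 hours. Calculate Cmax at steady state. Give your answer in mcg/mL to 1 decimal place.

12.8 mcg/mL

k = ln2/t½ = ln2/41 ≈ 0.016906 h⁻¹; fraction remaining f = e^(−kτ) = e^(−0.016906×68) ≈ 0.3168.
Accumulation ratio R = 1/(1 − f) ≈ 1/0.6832 ≈ 1.4637.
Each bolus raises the concentration by D/Vd = 2425/278 ≈ 8.723 mcg/mL.
Steady-state peak Cmax,ss = C₀·R ≈ 8.723 × 1.4637 ≈ 12.768 mcg/mL.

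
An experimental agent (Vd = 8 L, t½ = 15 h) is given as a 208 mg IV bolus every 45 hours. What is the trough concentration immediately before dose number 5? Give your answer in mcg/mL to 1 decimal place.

f = (1/2)^(τ/t½) = (1/2)^(45/15) ≈ 0.1250.
C₀ = D/Vd = 208/8 ≈ 26.000 mcg/mL.
Before the 5th dose, 4 doses have been given. Superposition: Cmin = C₀·(f + f² + … + f^4).
≈ 26.000 × (0.1250 + 0.0156 + 0.0020 + 0.0002) ≈ 26.000 × 0.1428 ≈ 3.713 mcg/mL.

3.7 mcg/mL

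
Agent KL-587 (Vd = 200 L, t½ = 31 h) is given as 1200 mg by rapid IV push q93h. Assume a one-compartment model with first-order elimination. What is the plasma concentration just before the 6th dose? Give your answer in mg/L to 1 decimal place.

f = (1/2)^(τ/t½) = (1/2)^(93/31) ≈ 0.1250.
C₀ = D/Vd = 1200/200 ≈ 6.000 mg/L.
Before the 6th dose, 5 doses have been given. Superposition: Cmin = C₀·(f + f² + … + f^5).
≈ 6.000 × (0.1250 + 0.0156 + 0.0020 + 0.0002 + 0.0000) ≈ 6.000 × 0.1428 ≈ 0.857 mg/L.

0.9 mg/L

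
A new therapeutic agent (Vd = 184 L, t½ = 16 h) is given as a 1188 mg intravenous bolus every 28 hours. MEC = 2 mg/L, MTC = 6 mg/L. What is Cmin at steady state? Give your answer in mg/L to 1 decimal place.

2.7 mg/L

k = ln2/t½ = ln2/16 ≈ 0.043322 h⁻¹; fraction remaining f = e^(−kτ) = e^(−0.043322×28) ≈ 0.2973.
Accumulation ratio R = 1/(1 − f) ≈ 1/0.7027 ≈ 1.4231.
Single-dose peak C₀ = D/Vd = 1188/184 ≈ 6.457 mg/L.
Cmax,ss = C₀/(1 − f) ≈ 6.457/0.7027 ≈ 9.189 mg/L.
One interval later, Cmin,ss = Cmax,ss·e^(−kτ) ≈ 9.189 × 0.2973 ≈ 2.732 mg/L.
Trough 2.7 mg/L vs MEC 2 mg/L: adequate.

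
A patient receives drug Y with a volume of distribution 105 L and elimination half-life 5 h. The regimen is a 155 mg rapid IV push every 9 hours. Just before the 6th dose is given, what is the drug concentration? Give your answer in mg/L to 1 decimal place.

0.6 mg/L

f = (1/2)^(τ/t½) = (1/2)^(9/5) ≈ 0.2872.
C₀ = D/Vd = 155/105 ≈ 1.476 mg/L.
Before the 6th dose, 5 doses have been given. Superposition: Cmin = C₀·(f + f² + … + f^5).
≈ 1.476 × (0.2872 + 0.0825 + 0.0237 + 0.0068 + 0.0020) ≈ 1.476 × 0.4022 ≈ 0.594 mg/L.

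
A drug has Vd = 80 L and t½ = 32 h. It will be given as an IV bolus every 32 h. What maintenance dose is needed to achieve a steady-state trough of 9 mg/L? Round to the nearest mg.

τ/t½ = 32/32 ≈ 1, so f = (1/2)^(32/32) ≈ 0.500000.
Cmin,ss = (D/Vd)·f/(1−f), so D = Cmin,ss·Vd·(1−f)/f.
D = 9 × 80 × (1−f)/f ≈ 9 × 80 × 1.00000 ≈ 720.00 mg.

720 mg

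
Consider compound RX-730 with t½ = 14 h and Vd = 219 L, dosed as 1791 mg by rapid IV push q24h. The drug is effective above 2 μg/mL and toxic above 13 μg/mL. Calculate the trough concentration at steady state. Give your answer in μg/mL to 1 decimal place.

3.6 μg/mL

τ/t½ = 24/14 ≈ 1.7143, so fraction remaining f = (1/2)^(24/14) ≈ 0.3048.
Accumulation ratio R = 1/(1 − f) ≈ 1/0.6952 ≈ 1.4384.
Single-dose peak C₀ = D/Vd = 1791/219 ≈ 8.178 μg/mL.
Steady-state peak Cmax,ss = C₀·R ≈ 8.178 × 1.4384 ≈ 11.763 μg/mL.
One interval later, Cmin,ss = Cmax,ss·e^(−kτ) ≈ 11.763 × 0.3048 ≈ 3.585 μg/mL.
Trough 3.6 μg/mL vs MEC 2 μg/mL: adequate.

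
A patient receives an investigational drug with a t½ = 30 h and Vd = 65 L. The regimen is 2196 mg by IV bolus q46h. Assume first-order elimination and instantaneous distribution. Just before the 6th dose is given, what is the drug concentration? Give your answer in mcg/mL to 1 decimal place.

f = (1/2)^(τ/t½) = (1/2)^(46/30) ≈ 0.3455.
C₀ = D/Vd = 2196/65 ≈ 33.785 mcg/mL.
Before the 6th dose, 5 doses have been given. Superposition: Cmin = C₀·(f + f² + … + f^5).
≈ 33.785 × (0.3455 + 0.1194 + 0.0412 + 0.0142 + 0.0049) ≈ 33.785 × 0.5252 ≈ 17.744 mcg/mL.

17.7 mcg/mL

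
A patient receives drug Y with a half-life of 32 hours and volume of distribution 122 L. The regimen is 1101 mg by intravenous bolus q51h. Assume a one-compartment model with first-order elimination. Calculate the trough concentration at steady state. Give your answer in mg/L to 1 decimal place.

4.5 mg/L

τ/t½ = 51/32 ≈ 1.5938, so fraction remaining f = (1/2)^(51/32) ≈ 0.3313.
Single-dose peak C₀ = D/Vd = 1101/122 ≈ 9.025 mg/L.
Steady-state trough Cmin,ss = C₀·f/(1−f) ≈ 9.025 × 0.3313/0.6687 ≈ 4.471 mg/L.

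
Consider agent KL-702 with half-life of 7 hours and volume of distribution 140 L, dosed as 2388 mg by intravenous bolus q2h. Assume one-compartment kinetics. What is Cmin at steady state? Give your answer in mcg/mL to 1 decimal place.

77.9 mcg/mL

k = ln2/t½ = ln2/7 ≈ 0.099021 h⁻¹; fraction remaining f = e^(−kτ) = e^(−0.099021×2) ≈ 0.8203.
Accumulation ratio R = 1/(1 − f) ≈ 1/0.1797 ≈ 5.5648.
Each bolus raises the concentration by D/Vd = 2388/140 ≈ 17.057 mcg/mL.
Steady-state peak Cmax,ss = C₀·R ≈ 17.057 × 5.5648 ≈ 94.919 mcg/mL.
Steady-state trough Cmin,ss = Cmax,ss·f ≈ 94.919 × 0.8203 ≈ 77.862 mcg/mL.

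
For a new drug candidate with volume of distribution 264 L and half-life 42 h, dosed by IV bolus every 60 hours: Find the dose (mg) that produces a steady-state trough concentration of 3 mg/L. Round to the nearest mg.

1340 mg

τ/t½ = 60/42 ≈ 1.4286, so f = (1/2)^(60/42) ≈ 0.371499.
Cmin,ss = (D/Vd)·f/(1−f), so D = Cmin,ss·Vd·(1−f)/f.
D = 3 × 264 × (1−f)/f ≈ 3 × 264 × 1.69180 ≈ 1339.91 mg.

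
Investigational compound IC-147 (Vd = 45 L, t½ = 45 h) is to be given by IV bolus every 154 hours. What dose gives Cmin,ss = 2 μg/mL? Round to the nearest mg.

τ/t½ = 154/45 ≈ 3.4222, so f = (1/2)^(154/45) ≈ 0.093284.
Cmin,ss = (D/Vd)·f/(1−f), so D = Cmin,ss·Vd·(1−f)/f.
D = 2 × 45 × (1−f)/f ≈ 2 × 45 × 9.71995 ≈ 874.80 mg.

875 mg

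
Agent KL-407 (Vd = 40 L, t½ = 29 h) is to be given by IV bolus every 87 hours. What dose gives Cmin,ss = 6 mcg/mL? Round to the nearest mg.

τ/t½ = 87/29 ≈ 3, so f = (1/2)^(87/29) ≈ 0.125000.
Cmin,ss = (D/Vd)·f/(1−f), so D = Cmin,ss·Vd·(1−f)/f.
D = 6 × 40 × (1−f)/f ≈ 6 × 40 × 7.00000 ≈ 1680.00 mg.

1680 mg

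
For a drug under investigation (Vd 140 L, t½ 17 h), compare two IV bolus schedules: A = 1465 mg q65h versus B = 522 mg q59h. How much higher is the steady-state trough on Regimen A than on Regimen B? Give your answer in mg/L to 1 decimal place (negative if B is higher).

Regimen A: f = (1/2)^(65/17) ≈ 0.0706; Cmin,ss = (1465/140)·f/(1−f) ≈ 0.795 mg/L.
Regimen B: f = (1/2)^(59/17) ≈ 0.0902; Cmin,ss = (522/140)·f/(1−f) ≈ 0.370 mg/L.
Difference ≈ 0.795 − 0.370 ≈ 0.425 mg/L.

0.4 mg/L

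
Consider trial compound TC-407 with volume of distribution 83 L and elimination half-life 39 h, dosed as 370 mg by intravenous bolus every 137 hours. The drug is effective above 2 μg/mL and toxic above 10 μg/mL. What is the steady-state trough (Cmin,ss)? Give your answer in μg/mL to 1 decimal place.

Over one 137-h interval, 137/39 ≈ 3.5128 half-lives elapse, leaving f ≈ 0.0876 of each dose.
At steady state, accumulation factor R = 1/(1 − e^(−kτ)) ≈ 1.0960.
Each bolus raises the concentration by D/Vd = 370/83 ≈ 4.458 μg/mL.
Steady-state peak Cmax,ss = C₀·R ≈ 4.458 × 1.0960 ≈ 4.886 μg/mL.
One interval later, Cmin,ss = Cmax,ss·e^(−kτ) ≈ 4.886 × 0.0876 ≈ 0.428 μg/mL.
Trough 0.4 μg/mL vs MEC 2 μg/mL: subtherapeutic.

0.4 μg/mL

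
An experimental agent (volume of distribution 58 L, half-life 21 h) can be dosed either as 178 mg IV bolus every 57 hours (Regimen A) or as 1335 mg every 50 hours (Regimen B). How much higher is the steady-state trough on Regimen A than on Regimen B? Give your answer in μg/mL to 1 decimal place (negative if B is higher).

-4.9 μg/mL

Regimen A: f = (1/2)^(57/21) ≈ 0.1524; Cmin,ss = (178/58)·f/(1−f) ≈ 0.552 μg/mL.
Regimen B: f = (1/2)^(50/21) ≈ 0.1920; Cmin,ss = (1335/58)·f/(1−f) ≈ 5.469 μg/mL.
Difference ≈ 0.552 − 5.469 ≈ -4.917 μg/mL.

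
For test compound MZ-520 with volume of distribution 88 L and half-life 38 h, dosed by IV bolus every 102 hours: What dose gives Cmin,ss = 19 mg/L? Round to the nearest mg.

τ/t½ = 102/38 ≈ 2.6842, so f = (1/2)^(102/38) ≈ 0.155587.
Cmin,ss = (D/Vd)·f/(1−f), so D = Cmin,ss·Vd·(1−f)/f.
D = 19 × 88 × (1−f)/f ≈ 19 × 88 × 5.42727 ≈ 9074.40 mg.

9074 mg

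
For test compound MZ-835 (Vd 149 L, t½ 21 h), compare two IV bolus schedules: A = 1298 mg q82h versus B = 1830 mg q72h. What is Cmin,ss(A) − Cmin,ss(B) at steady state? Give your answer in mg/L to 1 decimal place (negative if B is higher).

-0.6 mg/L

Regimen A: f = (1/2)^(82/21) ≈ 0.0668; Cmin,ss = (1298/149)·f/(1−f) ≈ 0.624 mg/L.
Regimen B: f = (1/2)^(72/21) ≈ 0.0929; Cmin,ss = (1830/149)·f/(1−f) ≈ 1.258 mg/L.
Difference ≈ 0.624 − 1.258 ≈ -0.634 mg/L.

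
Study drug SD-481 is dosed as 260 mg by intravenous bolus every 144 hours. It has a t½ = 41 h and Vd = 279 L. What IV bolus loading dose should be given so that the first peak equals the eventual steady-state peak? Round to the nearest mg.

f = (1/2)^(144/41) ≈ 0.087644; accumulation ratio R = 1/(1−f) ≈ 1.09606.
Loading dose to hit Cmax,ss on first dose: D_load = D_maint·R ≈ 260 × 1.09606 ≈ 284.98 mg.

285 mg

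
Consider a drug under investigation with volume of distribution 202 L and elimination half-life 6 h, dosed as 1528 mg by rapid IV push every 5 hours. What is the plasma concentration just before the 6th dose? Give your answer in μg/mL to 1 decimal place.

f = (1/2)^(τ/t½) = (1/2)^(5/6) ≈ 0.5612.
C₀ = D/Vd = 1528/202 ≈ 7.564 μg/mL.
Before the 6th dose, 5 doses have been given. Superposition: Cmin = C₀·(f + f² + … + f^5).
≈ 7.564 × (0.5612 + 0.3149 + 0.1767 + 0.0992 + 0.0557) ≈ 7.564 × 1.2077 ≈ 9.135 μg/mL.

9.1 μg/mL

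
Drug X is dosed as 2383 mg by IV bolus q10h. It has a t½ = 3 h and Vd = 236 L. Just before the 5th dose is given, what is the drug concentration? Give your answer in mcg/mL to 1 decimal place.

1.1 mcg/mL

f = (1/2)^(τ/t½) = (1/2)^(10/3) ≈ 0.0992.
C₀ = D/Vd = 2383/236 ≈ 10.097 mcg/mL.
Before the 5th dose, 4 doses have been given. Superposition: Cmin = C₀·(f + f² + … + f^4).
≈ 10.097 × (0.0992 + 0.0098 + 0.0010 + 0.0001) ≈ 10.097 × 0.1101 ≈ 1.112 mcg/mL.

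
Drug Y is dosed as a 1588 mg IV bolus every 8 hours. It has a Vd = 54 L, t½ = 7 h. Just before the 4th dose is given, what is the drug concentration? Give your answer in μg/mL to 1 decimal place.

f = (1/2)^(τ/t½) = (1/2)^(8/7) ≈ 0.4529.
C₀ = D/Vd = 1588/54 ≈ 29.407 μg/mL.
Before the 4th dose, 3 doses have been given. Superposition: Cmin = C₀·(f + f² + … + f^3).
≈ 29.407 × (0.4529 + 0.2051 + 0.0929) ≈ 29.407 × 0.7509 ≈ 22.082 μg/mL.

22.1 μg/mL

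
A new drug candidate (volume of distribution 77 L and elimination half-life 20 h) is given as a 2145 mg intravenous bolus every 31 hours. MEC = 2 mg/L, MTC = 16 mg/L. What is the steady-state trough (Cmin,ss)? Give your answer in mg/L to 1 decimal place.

14.4 mg/L

Over one 31-h interval, 31/20 ≈ 1.55 half-lives elapse, leaving f ≈ 0.3415 of each dose.
Accumulation ratio R = 1/(1 − f) ≈ 1/0.6585 ≈ 1.5186.
Single-dose peak C₀ = D/Vd = 2145/77 ≈ 27.857 mg/L.
Steady-state peak Cmax,ss = C₀·R ≈ 27.857 × 1.5186 ≈ 42.304 mg/L.
One interval later, Cmin,ss = Cmax,ss·e^(−kτ) ≈ 42.304 × 0.3415 ≈ 14.447 mg/L.
Trough 14.4 mg/L vs MEC 2 mg/L: adequate.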